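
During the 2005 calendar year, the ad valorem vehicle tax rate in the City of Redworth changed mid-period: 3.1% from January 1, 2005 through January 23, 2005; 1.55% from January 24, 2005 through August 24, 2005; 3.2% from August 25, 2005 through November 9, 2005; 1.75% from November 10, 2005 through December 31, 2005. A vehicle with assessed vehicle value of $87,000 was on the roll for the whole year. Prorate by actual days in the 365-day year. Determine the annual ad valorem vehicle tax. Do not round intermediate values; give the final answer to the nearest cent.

$1,761.09

January 1 – January 23, 2005: 23 days at 3.1% → $87,000 × 3.1% × 23/365 = $169.9479
January 24 – August 24, 2005: 213 days at 1.55% → $87,000 × 1.55% × 213/365 = $786.9329
August 25 – November 9, 2005: 77 days at 3.2% → $87,000 × 3.2% × 77/365 = $587.3096
November 10 – December 31, 2005: 52 days at 1.75% → $87,000 × 1.75% × 52/365 = $216.9041
Total = $1,761.0945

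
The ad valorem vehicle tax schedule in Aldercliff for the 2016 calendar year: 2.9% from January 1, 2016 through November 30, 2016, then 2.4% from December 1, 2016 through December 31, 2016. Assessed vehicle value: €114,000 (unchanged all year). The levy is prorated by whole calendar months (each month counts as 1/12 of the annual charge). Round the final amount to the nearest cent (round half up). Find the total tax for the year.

January 1 – November 30, 2016: 11 months at 2.9% → €114,000 × 2.9% × 11/12 = €3,030.5000
December 1 – December 31, 2016: 1 month at 2.4% → €114,000 × 2.4% × 1/12 = €228.0000
Total = €3,258.5000

€3,258.50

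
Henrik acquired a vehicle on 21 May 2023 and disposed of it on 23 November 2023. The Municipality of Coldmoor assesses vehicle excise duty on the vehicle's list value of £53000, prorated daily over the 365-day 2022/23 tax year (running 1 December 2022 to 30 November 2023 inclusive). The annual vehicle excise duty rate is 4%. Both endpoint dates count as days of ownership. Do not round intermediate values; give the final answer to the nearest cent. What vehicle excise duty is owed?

£1086.14

Days held (21 May – 23 November 2023): 187 out of 365
Tax = £53000 × 4% × 187/365 = £1086.1370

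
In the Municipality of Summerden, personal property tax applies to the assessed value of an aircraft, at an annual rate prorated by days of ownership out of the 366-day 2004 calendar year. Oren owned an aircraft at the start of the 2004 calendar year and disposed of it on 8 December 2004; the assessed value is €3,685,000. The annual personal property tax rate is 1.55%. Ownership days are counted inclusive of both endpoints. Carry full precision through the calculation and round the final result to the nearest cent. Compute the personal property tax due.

Days held (1 January – 8 December 2004): 343 out of 366
Tax = €3,685,000 × 1.55% × 343/366 = €53,528.1489

€53,528.15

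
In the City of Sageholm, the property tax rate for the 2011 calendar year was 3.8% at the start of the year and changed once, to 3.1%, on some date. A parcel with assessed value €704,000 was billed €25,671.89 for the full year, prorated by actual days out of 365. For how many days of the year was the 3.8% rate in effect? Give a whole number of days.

285 days

Let d = days at the first rate; then 365 − d days at the second rate.
€704,000 × [3.8%·d + 3.1%·(365−d)] / 365 = €25,671.89
Solving gives d = 285, so the new rate took effect on 13 Oct 2011.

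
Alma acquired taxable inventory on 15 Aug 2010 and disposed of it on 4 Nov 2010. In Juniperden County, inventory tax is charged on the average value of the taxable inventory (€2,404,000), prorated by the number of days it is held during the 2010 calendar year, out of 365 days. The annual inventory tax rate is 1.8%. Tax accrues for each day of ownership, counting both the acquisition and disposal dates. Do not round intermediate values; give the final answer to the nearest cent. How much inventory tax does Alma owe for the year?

€9,721.38

Days held (15 Aug – 4 Nov 2010): 82 out of 365
Tax = €2,404,000 × 1.8% × 82/365 = €9,721.3808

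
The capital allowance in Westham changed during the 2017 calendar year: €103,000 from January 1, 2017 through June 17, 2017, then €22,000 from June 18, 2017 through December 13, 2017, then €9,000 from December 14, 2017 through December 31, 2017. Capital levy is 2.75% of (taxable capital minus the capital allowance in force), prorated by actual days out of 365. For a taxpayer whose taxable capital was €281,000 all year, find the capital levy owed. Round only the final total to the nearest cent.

€6,114.87

January 1 – June 17, 2017: 168 days, exemption €103,000 → (€281,000 − €103,000) × 2.75% × 168/365 = €2,253.0411
June 18 – December 13, 2017: 179 days, exemption €22,000 → (€281,000 − €22,000) × 2.75% × 179/365 = €3,492.9521
December 14 – December 31, 2017: 18 days, exemption €9,000 → (€281,000 − €9,000) × 2.75% × 18/365 = €368.8767
Total = €6,114.8699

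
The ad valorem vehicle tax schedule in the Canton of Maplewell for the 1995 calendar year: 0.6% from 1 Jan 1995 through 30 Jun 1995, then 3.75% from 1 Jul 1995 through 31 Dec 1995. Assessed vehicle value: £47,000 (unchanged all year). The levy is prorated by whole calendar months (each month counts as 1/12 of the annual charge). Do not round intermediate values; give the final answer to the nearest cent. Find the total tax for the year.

£1,022.25

1 Jan – 30 Jun 1995: 6 months at 0.6% → £47,000 × 0.6% × 6/12 = £141.0000
1 Jul – 31 Dec 1995: 6 months at 3.75% → £47,000 × 3.75% × 6/12 = £881.2500
Total = £1,022.2500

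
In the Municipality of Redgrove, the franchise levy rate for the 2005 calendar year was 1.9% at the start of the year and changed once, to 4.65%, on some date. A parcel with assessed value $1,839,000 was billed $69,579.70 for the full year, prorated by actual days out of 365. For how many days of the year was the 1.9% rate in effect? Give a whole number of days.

115 days

Let d = days at the first rate; then 365 − d days at the second rate.
$1,839,000 × [1.9%·d + 4.65%·(365−d)] / 365 = $69,579.70
Solving gives d = 115, so the new rate took effect on 26 Apr 2005.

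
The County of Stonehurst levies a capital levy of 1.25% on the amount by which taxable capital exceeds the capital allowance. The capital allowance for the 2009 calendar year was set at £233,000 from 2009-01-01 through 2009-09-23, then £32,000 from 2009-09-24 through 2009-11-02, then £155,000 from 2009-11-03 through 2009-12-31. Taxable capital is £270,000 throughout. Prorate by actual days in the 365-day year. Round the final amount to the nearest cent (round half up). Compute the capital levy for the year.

£895.45

2009-01-01 to 2009-09-23: 266 days, exemption £233,000 → (£270,000 − £233,000) × 1.25% × 266/365 = £337.0548
2009-09-24 to 2009-11-02: 40 days, exemption £32,000 → (£270,000 − £32,000) × 1.25% × 40/365 = £326.0274
2009-11-03 to 2009-12-31: 59 days, exemption £155,000 → (£270,000 − £155,000) × 1.25% × 59/365 = £232.3630
Total = £895.4452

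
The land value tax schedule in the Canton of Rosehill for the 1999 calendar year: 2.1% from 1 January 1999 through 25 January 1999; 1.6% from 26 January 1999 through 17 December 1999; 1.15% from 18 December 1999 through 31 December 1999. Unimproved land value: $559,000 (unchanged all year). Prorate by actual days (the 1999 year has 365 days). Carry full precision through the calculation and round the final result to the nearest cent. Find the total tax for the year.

$9,038.95

1 January – 25 January 1999: 25 days at 2.1% → $559,000 × 2.1% × 25/365 = $804.0411
26 January – 17 December 1999: 326 days at 1.6% → $559,000 × 1.6% × 326/365 = $7,988.3397
18 December – 31 December 1999: 14 days at 1.15% → $559,000 × 1.15% × 14/365 = $246.5726
Total = $9,038.9534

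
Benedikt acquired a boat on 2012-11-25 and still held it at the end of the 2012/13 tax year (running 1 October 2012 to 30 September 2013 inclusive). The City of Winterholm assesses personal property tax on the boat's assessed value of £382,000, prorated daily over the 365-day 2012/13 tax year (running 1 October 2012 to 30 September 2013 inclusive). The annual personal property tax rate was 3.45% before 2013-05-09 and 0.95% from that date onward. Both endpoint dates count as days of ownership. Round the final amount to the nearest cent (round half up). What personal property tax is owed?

2012-11-25 to 2013-05-08: 165 days at 3.45% → £382,000 × 3.45% × 165/365 = £5,957.6301
2013-05-09 to 2013-09-30: 145 days at 0.95% → £382,000 × 0.95% × 145/365 = £1,441.6575
Total = £7,399.2877

£7,399.29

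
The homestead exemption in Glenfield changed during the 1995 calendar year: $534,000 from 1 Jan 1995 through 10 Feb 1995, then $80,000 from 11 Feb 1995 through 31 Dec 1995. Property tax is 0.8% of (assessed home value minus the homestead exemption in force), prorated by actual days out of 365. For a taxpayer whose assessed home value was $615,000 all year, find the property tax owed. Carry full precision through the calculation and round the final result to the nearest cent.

$3,872.02

1 Jan – 10 Feb 1995: 41 days, exemption $534,000 → ($615,000 − $534,000) × 0.8% × 41/365 = $72.7890
11 Feb – 31 Dec 1995: 324 days, exemption $80,000 → ($615,000 − $80,000) × 0.8% × 324/365 = $3,799.2329
Total = $3,872.0219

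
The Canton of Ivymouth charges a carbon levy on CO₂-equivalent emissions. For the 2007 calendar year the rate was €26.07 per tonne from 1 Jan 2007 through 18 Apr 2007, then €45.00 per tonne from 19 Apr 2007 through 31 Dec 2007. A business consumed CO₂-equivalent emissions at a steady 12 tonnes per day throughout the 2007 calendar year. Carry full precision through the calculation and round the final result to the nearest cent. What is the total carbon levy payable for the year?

1 Jan – 18 Apr 2007: 108 days × 12 tonnes/day = 1,296 tonnes at €26.07/tonne → €33,786.72
19 Apr – 31 Dec 2007: 257 days × 12 tonnes/day = 3,084 tonnes at €45.00/tonne → €138,780.00

€172,566.72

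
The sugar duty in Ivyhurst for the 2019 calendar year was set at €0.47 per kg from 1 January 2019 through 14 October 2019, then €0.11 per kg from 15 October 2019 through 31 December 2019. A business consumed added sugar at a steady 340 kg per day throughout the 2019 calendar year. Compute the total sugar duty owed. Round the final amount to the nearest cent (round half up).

1 January – 14 October 2019: 287 days × 340 kg/day = 97,580 kg at €0.47/kg → €45,862.60
15 October – 31 December 2019: 78 days × 340 kg/day = 26,520 kg at €0.11/kg → €2,917.20

€48,779.80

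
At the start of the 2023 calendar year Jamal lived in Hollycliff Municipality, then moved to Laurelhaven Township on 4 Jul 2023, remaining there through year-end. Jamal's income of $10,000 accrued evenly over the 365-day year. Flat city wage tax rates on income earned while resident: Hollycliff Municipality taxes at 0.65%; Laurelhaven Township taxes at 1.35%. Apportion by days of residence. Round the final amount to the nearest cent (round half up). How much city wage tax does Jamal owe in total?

$99.71

Hollycliff Municipality, 1 Jan – 3 Jul 2023: 184 days → $10,000 × 0.65% × 184/365 = $32.7671
Laurelhaven Township, 4 Jul – 31 Dec 2023: 181 days → $10,000 × 1.35% × 181/365 = $66.9452
Total = $99.7123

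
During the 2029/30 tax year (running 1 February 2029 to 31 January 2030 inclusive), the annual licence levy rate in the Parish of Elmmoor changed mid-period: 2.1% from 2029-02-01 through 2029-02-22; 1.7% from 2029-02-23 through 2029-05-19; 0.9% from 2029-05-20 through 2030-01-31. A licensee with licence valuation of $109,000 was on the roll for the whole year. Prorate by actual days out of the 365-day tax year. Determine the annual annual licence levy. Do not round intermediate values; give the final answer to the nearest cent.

$1,265.30

2029-02-01 to 2029-02-22: 22 days at 2.1% → $109,000 × 2.1% × 22/365 = $137.9671
2029-02-23 to 2029-05-19: 86 days at 1.7% → $109,000 × 1.7% × 86/365 = $436.5973
2029-05-20 to 2030-01-31: 257 days at 0.9% → $109,000 × 0.9% × 257/365 = $690.7315
Total = $1,265.2959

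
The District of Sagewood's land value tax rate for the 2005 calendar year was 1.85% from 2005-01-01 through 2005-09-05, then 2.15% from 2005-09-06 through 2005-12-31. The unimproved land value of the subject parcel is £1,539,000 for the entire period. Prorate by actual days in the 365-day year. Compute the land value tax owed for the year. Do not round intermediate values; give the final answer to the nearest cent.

£29,951.47

2005-01-01 to 2005-09-05: 248 days at 1.85% → £1,539,000 × 1.85% × 248/365 = £19,345.0192
2005-09-06 to 2005-12-31: 117 days at 2.15% → £1,539,000 × 2.15% × 117/365 = £10,606.4507
Total = £29,951.4699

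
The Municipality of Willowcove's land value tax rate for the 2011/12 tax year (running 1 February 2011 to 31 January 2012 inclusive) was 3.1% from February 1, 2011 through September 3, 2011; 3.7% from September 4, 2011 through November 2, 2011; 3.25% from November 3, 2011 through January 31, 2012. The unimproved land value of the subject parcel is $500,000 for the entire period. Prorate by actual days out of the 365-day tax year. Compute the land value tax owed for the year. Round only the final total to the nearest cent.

$16,178.08

February 1 – September 3, 2011: 215 days at 3.1% → $500,000 × 3.1% × 215/365 = $9,130.1370
September 4 – November 2, 2011: 60 days at 3.7% → $500,000 × 3.7% × 60/365 = $3,041.0959
November 3, 2011 – January 31, 2012: 90 days at 3.25% → $500,000 × 3.25% × 90/365 = $4,006.8493
Total = $16,178.0822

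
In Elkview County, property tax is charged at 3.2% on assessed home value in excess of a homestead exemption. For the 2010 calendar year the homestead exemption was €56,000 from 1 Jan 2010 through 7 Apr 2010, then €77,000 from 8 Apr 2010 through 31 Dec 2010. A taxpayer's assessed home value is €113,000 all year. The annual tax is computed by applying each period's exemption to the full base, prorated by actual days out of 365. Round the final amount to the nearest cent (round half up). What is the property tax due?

1 Jan – 7 Apr 2010: 97 days, exemption €56,000 → (€113,000 − €56,000) × 3.2% × 97/365 = €484.7342
8 Apr – 31 Dec 2010: 268 days, exemption €77,000 → (€113,000 − €77,000) × 3.2% × 268/365 = €845.8521
Total = €1,330.5863

€1,330.59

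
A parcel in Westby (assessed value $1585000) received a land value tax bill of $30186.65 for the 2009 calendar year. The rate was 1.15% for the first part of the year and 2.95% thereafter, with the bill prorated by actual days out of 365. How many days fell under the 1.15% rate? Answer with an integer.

Let d = days at the first rate; then 365 − d days at the second rate.
$1585000 × [1.15%·d + 2.95%·(365−d)] / 365 = $30186.65
Solving gives d = 212, so the new rate took effect on 1 Aug 2009.

212 days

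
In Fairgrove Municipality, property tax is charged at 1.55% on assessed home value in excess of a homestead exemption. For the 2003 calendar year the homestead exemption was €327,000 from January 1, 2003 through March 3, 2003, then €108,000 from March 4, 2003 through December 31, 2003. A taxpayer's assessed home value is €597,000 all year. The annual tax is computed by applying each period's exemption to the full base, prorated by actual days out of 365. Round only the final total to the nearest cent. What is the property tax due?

€7,002.90

January 1 – March 3, 2003: 62 days, exemption €327,000 → (€597,000 − €327,000) × 1.55% × 62/365 = €710.8767
March 4 – December 31, 2003: 303 days, exemption €108,000 → (€597,000 − €108,000) × 1.55% × 303/365 = €6,292.0233
Total = €7,002.9000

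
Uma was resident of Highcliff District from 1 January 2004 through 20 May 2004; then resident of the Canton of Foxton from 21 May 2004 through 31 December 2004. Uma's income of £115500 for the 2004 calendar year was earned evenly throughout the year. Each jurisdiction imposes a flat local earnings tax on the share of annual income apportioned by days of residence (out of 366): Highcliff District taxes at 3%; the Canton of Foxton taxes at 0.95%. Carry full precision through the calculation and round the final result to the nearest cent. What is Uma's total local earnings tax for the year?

Highcliff District, 1 January – 20 May 2004: 141 days → £115500 × 3% × 141/366 = £1334.8770
The Canton of Foxton, 21 May – 31 December 2004: 225 days → £115500 × 0.95% × 225/366 = £674.5389
Total = £2009.4160

£2009.42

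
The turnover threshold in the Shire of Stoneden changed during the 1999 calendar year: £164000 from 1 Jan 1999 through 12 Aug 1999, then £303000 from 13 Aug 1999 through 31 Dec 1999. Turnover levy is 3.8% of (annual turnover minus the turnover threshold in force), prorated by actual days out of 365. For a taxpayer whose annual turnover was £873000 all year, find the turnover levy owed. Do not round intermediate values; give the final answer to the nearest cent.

1 Jan – 12 Aug 1999: 224 days, exemption £164000 → (£873000 − £164000) × 3.8% × 224/365 = £16534.2685
13 Aug – 31 Dec 1999: 141 days, exemption £303000 → (£873000 − £303000) × 3.8% × 141/365 = £8367.2877
Total = £24901.5562

£24901.56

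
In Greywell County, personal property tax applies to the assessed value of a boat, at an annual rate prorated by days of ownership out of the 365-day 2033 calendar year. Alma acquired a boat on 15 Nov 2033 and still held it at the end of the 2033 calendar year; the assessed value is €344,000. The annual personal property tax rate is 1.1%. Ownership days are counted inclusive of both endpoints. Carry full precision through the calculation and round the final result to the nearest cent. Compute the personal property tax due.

€487.25

Days held (15 Nov – 31 Dec 2033): 47 out of 365
Tax = €344,000 × 1.1% × 47/365 = €487.2548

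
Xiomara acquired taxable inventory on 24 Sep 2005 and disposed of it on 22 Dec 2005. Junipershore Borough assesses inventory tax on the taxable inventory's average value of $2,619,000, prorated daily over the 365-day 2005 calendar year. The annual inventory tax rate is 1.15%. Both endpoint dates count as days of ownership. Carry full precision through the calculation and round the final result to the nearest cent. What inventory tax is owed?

Days held (24 Sep – 22 Dec 2005): 90 out of 365
Tax = $2,619,000 × 1.15% × 90/365 = $7,426.4795

$7,426.48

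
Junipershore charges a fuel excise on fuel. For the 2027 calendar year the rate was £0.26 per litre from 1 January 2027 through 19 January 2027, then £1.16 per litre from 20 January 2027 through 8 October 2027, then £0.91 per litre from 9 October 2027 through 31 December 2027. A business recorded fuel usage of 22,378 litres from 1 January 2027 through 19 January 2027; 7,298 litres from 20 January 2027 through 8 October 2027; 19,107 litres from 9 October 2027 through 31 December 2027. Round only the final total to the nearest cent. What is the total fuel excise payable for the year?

1 January – 19 January 2027: 22,378 litres at £0.26/litre → £5,818.28
20 January – 8 October 2027: 7,298 litres at £1.16/litre → £8,465.68
9 October – 31 December 2027: 19,107 litres at £0.91/litre → £17,387.37

£31,671.33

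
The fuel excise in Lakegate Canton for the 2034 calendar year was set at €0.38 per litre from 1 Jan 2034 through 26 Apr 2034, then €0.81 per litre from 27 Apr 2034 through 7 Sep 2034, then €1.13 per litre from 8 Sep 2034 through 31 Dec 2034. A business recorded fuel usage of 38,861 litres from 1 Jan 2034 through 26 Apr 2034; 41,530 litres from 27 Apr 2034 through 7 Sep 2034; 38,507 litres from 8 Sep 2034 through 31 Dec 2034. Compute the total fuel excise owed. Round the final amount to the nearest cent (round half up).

€91,919.39

1 Jan – 26 Apr 2034: 38,861 litres at €0.38/litre → €14,767.18
27 Apr – 7 Sep 2034: 41,530 litres at €0.81/litre → €33,639.30
8 Sep – 31 Dec 2034: 38,507 litres at €1.13/litre → €43,512.91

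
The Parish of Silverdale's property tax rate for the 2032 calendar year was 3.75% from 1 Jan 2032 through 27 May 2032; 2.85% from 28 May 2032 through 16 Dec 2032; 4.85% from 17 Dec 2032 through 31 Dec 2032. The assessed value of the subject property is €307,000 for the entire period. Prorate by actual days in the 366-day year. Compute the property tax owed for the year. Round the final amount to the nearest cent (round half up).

1 Jan – 27 May 2032: 148 days at 3.75% → €307,000 × 3.75% × 148/366 = €4,655.3279
28 May – 16 Dec 2032: 203 days at 2.85% → €307,000 × 2.85% × 203/366 = €4,852.8648
17 Dec – 31 Dec 2032: 15 days at 4.85% → €307,000 × 4.85% × 15/366 = €610.2254
Total = €10,118.4180

€10,118.42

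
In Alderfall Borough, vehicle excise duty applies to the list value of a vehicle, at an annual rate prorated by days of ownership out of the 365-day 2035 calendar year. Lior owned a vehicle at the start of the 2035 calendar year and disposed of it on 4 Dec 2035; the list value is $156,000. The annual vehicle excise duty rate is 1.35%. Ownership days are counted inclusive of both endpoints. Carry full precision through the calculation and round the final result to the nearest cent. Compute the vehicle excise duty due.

Days held (1 Jan – 4 Dec 2035): 338 out of 365
Tax = $156,000 × 1.35% × 338/365 = $1,950.2137

$1,950.21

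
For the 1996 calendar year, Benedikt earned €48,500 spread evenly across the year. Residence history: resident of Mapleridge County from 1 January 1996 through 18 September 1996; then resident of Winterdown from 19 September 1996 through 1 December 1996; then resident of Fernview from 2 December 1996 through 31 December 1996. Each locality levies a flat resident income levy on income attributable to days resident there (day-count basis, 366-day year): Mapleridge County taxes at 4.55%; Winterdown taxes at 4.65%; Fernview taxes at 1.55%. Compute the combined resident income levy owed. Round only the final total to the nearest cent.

€2,097.29

Mapleridge County, 1 January – 18 September 1996: 262 days → €48,500 × 4.55% × 262/366 = €1,579.6954
Winterdown, 19 September – 1 December 1996: 74 days → €48,500 × 4.65% × 74/366 = €455.9795
Fernview, 2 December – 31 December 1996: 30 days → €48,500 × 1.55% × 30/366 = €61.6189
Total = €2,097.2937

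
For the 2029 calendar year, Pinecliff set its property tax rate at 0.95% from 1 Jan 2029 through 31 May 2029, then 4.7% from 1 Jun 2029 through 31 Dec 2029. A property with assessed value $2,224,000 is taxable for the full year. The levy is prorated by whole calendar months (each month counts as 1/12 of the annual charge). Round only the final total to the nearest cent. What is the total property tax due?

1 Jan – 31 May 2029: 5 months at 0.95% → $2,224,000 × 0.95% × 5/12 = $8,803.3333
1 Jun – 31 Dec 2029: 7 months at 4.7% → $2,224,000 × 4.7% × 7/12 = $60,974.6667
Total = $69,778.0000

$69,778.00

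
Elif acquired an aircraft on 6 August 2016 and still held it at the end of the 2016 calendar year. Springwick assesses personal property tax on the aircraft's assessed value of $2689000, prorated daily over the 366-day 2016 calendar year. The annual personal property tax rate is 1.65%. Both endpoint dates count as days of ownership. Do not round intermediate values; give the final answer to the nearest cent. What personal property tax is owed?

Days held (6 August – 31 December 2016): 148 out of 366
Tax = $2689000 × 1.65% × 148/366 = $17941.3607

$17941.36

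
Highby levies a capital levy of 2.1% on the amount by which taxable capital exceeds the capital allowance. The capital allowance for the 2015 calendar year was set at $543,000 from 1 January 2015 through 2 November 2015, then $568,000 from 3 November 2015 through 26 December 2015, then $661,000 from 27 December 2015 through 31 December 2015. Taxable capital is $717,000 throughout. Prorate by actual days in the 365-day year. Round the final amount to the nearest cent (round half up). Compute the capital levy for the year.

$3,542.38

1 January – 2 November 2015: 306 days, exemption $543,000 → ($717,000 − $543,000) × 2.1% × 306/365 = $3,063.3534
3 November – 26 December 2015: 54 days, exemption $568,000 → ($717,000 − $568,000) × 2.1% × 54/365 = $462.9205
27 December – 31 December 2015: 5 days, exemption $661,000 → ($717,000 − $661,000) × 2.1% × 5/365 = $16.1096
Total = $3,542.3836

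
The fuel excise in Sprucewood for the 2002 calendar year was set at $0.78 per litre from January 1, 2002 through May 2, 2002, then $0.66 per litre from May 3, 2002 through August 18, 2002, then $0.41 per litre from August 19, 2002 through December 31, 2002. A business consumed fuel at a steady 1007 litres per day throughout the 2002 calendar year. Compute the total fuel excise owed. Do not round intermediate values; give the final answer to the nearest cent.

$223,342.53

January 1 – May 2, 2002: 122 days × 1007 litres/day = 122,854 litres at $0.78/litre → $95,826.12
May 3 – August 18, 2002: 108 days × 1007 litres/day = 108,756 litres at $0.66/litre → $71,778.96
August 19 – December 31, 2002: 135 days × 1007 litres/day = 135,945 litres at $0.41/litre → $55,737.45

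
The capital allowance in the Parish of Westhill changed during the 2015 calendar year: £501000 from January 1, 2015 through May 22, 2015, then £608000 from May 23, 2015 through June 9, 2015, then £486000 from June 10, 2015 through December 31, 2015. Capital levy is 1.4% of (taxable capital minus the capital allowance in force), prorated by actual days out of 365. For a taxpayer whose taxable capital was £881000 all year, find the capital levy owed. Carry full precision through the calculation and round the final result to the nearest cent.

January 1 – May 22, 2015: 142 days, exemption £501000 → (£881000 − £501000) × 1.4% × 142/365 = £2069.6986
May 23 – June 9, 2015: 18 days, exemption £608000 → (£881000 − £608000) × 1.4% × 18/365 = £188.4822
June 10 – December 31, 2015: 205 days, exemption £486000 → (£881000 − £486000) × 1.4% × 205/365 = £3105.8904
Total = £5364.0712

£5364.07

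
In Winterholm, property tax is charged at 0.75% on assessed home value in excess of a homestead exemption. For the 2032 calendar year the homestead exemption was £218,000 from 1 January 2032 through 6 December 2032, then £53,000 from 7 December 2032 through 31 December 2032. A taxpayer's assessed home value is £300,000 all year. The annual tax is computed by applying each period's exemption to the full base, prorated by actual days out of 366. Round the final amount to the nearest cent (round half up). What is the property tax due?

1 January – 6 December 2032: 341 days, exemption £218,000 → (£300,000 − £218,000) × 0.75% × 341/366 = £572.9918
7 December – 31 December 2032: 25 days, exemption £53,000 → (£300,000 − £53,000) × 0.75% × 25/366 = £126.5369
Total = £699.5287

£699.53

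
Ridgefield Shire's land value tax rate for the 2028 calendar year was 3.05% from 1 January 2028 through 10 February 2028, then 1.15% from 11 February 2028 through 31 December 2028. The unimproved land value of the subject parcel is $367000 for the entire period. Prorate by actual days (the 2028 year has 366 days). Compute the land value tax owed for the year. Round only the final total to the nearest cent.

1 January – 10 February 2028: 41 days at 3.05% → $367000 × 3.05% × 41/366 = $1253.9167
11 February – 31 December 2028: 325 days at 1.15% → $367000 × 1.15% × 325/366 = $3747.7117
Total = $5001.6284

$5001.63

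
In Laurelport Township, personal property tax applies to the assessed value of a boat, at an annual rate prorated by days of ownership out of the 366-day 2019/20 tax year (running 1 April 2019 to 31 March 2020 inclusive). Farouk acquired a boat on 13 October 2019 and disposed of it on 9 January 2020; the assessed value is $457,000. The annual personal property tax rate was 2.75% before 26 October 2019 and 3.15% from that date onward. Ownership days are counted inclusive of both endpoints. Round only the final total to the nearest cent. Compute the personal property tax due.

13 October – 25 October 2019: 13 days at 2.75% → $457,000 × 2.75% × 13/366 = $446.3866
26 October 2019 – 9 January 2020: 76 days at 3.15% → $457,000 × 3.15% × 76/366 = $2,989.2295
Total = $3,435.6161

$3,435.62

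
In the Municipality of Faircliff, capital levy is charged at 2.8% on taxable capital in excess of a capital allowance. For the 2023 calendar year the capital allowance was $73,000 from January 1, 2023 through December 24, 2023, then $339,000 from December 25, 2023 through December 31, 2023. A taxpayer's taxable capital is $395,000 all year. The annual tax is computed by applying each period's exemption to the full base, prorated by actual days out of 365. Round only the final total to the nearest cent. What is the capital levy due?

$8,873.16

January 1 – December 24, 2023: 358 days, exemption $73,000 → ($395,000 − $73,000) × 2.8% × 358/365 = $8,843.0904
December 25 – December 31, 2023: 7 days, exemption $339,000 → ($395,000 − $339,000) × 2.8% × 7/365 = $30.0712
Total = $8,873.1616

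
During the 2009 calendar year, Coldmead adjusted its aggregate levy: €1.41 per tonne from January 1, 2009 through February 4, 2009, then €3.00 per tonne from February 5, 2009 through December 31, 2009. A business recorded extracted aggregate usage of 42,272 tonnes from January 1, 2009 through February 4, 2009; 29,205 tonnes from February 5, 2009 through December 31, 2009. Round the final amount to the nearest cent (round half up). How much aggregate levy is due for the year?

January 1 – February 4, 2009: 42,272 tonnes at €1.41/tonne → €59603.52
February 5 – December 31, 2009: 29,205 tonnes at €3.00/tonne → €87615.00

€147218.52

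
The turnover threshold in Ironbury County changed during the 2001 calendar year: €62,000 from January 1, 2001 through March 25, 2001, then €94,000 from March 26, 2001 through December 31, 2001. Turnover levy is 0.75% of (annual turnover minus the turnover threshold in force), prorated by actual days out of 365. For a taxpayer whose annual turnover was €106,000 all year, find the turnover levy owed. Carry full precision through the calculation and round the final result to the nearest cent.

January 1 – March 25, 2001: 84 days, exemption €62,000 → (€106,000 − €62,000) × 0.75% × 84/365 = €75.9452
March 26 – December 31, 2001: 281 days, exemption €94,000 → (€106,000 − €94,000) × 0.75% × 281/365 = €69.2877
Total = €145.2329

€145.23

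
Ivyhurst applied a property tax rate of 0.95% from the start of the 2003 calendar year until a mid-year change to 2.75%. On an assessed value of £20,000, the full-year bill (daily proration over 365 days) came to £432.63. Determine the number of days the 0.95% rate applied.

119 days

Let d = days at the first rate; then 365 − d days at the second rate.
£20,000 × [0.95%·d + 2.75%·(365−d)] / 365 = £432.63
Solving gives d = 119, so the new rate took effect on 30 April 2003.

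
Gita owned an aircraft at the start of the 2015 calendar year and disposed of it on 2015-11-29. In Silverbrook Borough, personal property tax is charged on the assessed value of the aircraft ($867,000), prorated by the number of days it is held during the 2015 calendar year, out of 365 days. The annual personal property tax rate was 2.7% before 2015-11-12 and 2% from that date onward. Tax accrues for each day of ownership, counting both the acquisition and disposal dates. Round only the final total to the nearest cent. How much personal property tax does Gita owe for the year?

$21,057.41

2015-01-01 to 2015-11-11: 315 days at 2.7% → $867,000 × 2.7% × 315/365 = $20,202.2877
2015-11-12 to 2015-11-29: 18 days at 2% → $867,000 × 2% × 18/365 = $855.1233
Total = $21,057.4110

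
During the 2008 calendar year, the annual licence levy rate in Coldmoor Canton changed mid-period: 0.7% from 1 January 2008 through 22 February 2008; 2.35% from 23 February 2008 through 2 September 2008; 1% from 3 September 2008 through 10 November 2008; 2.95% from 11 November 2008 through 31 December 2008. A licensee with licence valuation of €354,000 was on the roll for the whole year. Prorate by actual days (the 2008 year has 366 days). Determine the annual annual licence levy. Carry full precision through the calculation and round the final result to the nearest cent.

1 January – 22 February 2008: 53 days at 0.7% → €354,000 × 0.7% × 53/366 = €358.8361
23 February – 2 September 2008: 193 days at 2.35% → €354,000 × 2.35% × 193/366 = €4,386.7951
3 September – 10 November 2008: 69 days at 1% → €354,000 × 1% × 69/366 = €667.3770
11 November – 31 December 2008: 51 days at 2.95% → €354,000 × 2.95% × 51/366 = €1,455.1721
Total = €6,868.1803

€6,868.18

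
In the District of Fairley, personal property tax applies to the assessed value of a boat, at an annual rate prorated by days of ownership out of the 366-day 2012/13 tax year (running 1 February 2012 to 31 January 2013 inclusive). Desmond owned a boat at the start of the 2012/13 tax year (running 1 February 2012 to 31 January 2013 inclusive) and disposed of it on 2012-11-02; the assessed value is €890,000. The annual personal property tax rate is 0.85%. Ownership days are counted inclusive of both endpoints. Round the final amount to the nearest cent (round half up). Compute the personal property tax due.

Days held (2012-02-01 to 2012-11-02): 276 out of 366
Tax = €890,000 × 0.85% × 276/366 = €5,704.7541

€5,704.75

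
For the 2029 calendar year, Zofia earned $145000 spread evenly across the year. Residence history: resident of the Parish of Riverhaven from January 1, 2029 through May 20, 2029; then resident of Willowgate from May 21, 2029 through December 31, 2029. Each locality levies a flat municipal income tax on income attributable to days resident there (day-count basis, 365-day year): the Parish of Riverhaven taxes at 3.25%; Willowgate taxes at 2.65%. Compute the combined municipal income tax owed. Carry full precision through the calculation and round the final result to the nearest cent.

$4176.20

The Parish of Riverhaven, January 1 – May 20, 2029: 140 days → $145000 × 3.25% × 140/365 = $1807.5342
Willowgate, May 21 – December 31, 2029: 225 days → $145000 × 2.65% × 225/365 = $2368.6644
Total = $4176.1986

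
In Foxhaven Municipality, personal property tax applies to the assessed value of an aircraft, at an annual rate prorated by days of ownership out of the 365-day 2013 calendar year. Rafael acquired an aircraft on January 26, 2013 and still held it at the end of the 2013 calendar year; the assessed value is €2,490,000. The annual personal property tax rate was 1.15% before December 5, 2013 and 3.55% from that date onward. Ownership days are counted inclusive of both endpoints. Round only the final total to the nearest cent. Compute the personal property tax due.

€31,094.30

January 26 – December 4, 2013: 313 days at 1.15% → €2,490,000 × 1.15% × 313/365 = €24,555.4932
December 5 – December 31, 2013: 27 days at 3.55% → €2,490,000 × 3.55% × 27/365 = €6,538.8082
Total = €31,094.3014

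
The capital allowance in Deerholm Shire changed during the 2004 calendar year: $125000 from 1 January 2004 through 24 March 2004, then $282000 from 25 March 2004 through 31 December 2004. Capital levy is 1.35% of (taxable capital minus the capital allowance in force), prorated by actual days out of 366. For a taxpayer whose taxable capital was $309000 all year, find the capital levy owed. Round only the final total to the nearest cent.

1 January – 24 March 2004: 84 days, exemption $125000 → ($309000 − $125000) × 1.35% × 84/366 = $570.0984
25 March – 31 December 2004: 282 days, exemption $282000 → ($309000 − $282000) × 1.35% × 282/366 = $280.8443
Total = $850.9426

$850.94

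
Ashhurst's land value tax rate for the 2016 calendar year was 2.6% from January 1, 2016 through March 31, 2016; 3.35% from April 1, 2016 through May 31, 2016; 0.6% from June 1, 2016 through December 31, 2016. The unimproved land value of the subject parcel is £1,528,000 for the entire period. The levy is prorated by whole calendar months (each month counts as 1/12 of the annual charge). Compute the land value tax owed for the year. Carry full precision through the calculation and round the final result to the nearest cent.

January 1 – March 31, 2016: 3 months at 2.6% → £1,528,000 × 2.6% × 3/12 = £9,932.0000
April 1 – May 31, 2016: 2 months at 3.35% → £1,528,000 × 3.35% × 2/12 = £8,531.3333
June 1 – December 31, 2016: 7 months at 0.6% → £1,528,000 × 0.6% × 7/12 = £5,348.0000
Total = £23,811.3333

£23,811.33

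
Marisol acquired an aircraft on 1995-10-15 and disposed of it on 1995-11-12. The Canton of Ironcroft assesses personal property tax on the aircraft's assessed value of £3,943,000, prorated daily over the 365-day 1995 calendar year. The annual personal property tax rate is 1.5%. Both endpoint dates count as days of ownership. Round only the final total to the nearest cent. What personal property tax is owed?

Days held (1995-10-15 to 1995-11-12): 29 out of 365
Tax = £3,943,000 × 1.5% × 29/365 = £4,699.1918

£4,699.19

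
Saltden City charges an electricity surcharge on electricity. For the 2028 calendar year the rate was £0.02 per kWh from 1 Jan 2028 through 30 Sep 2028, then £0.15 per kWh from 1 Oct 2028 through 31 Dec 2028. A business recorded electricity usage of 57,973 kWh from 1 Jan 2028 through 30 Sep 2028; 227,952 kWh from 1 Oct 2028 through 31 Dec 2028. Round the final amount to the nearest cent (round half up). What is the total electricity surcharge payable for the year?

1 Jan – 30 Sep 2028: 57,973 kWh at £0.02/kWh → £1,159.46
1 Oct – 31 Dec 2028: 227,952 kWh at £0.15/kWh → £34,192.80

£35,352.26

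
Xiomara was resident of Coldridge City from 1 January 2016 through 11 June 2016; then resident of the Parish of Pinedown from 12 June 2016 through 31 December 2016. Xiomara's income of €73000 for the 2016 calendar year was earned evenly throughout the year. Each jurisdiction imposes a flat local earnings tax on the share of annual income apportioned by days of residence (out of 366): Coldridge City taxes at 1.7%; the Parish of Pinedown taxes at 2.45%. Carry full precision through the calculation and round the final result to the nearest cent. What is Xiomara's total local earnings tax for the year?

€1544.67

Coldridge City, 1 January – 11 June 2016: 163 days → €73000 × 1.7% × 163/366 = €552.6858
The Parish of Pinedown, 12 June – 31 December 2016: 203 days → €73000 × 2.45% × 203/366 = €991.9822
Total = €1544.6680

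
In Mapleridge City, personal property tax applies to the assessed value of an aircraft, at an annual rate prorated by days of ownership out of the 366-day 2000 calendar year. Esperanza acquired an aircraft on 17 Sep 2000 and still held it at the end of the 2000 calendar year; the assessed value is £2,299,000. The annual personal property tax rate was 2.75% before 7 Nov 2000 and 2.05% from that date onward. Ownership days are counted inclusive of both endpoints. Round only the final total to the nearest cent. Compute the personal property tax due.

17 Sep – 6 Nov 2000: 51 days at 2.75% → £2,299,000 × 2.75% × 51/366 = £8,809.6926
7 Nov – 31 Dec 2000: 55 days at 2.05% → £2,299,000 × 2.05% × 55/366 = £7,082.3019
Total = £15,891.9945

£15,891.99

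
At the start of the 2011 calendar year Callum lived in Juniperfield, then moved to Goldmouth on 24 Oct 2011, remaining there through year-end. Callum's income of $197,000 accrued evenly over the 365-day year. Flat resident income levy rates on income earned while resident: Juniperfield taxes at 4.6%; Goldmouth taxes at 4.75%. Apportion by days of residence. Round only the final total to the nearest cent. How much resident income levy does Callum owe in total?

Juniperfield, 1 Jan – 23 Oct 2011: 296 days → $197,000 × 4.6% × 296/365 = $7,348.9096
Goldmouth, 24 Oct – 31 Dec 2011: 69 days → $197,000 × 4.75% × 69/365 = $1,768.9521
Total = $9,117.8616

$9,117.86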